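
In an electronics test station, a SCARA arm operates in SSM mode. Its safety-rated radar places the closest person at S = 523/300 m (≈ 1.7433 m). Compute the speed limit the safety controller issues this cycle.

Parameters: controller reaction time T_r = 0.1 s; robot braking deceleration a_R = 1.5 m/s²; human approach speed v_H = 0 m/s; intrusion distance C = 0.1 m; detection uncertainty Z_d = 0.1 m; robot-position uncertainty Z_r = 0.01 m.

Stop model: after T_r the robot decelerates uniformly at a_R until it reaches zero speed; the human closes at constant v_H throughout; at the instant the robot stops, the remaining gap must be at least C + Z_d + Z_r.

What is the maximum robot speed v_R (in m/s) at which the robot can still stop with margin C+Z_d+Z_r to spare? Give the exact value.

collect terms ⇒ (1/3)·v_R² + (1/10)·v_R + (-23/15) = 0
  disc = (1/10)² − 4·(1/3)·(-23/15) = 1849/900 ; √disc = 43/30
  v_R = (−(1/10) + 43/30) / (2·(1/3)) = 2 m/s
check:
braking lasts T_s = 2/(3/2) = 1.3333 s
reaction-phase robot travel = 2.0000·0.1000 = 0.2000 m
robot under decel: 2.0000²/(2·1.5000) = 1.3333 m
human closes 0.0000·1.4333 = 0.0000 m
residual clearance needed = 0.1000+0.1000+0.0100 = 0.2100 m
sum ≈ 0.2000+1.3333+0.0000+0.2100 ≈ 1.7433 m = S ✓

v_R_max = 2 m/s = 2.0000 m/s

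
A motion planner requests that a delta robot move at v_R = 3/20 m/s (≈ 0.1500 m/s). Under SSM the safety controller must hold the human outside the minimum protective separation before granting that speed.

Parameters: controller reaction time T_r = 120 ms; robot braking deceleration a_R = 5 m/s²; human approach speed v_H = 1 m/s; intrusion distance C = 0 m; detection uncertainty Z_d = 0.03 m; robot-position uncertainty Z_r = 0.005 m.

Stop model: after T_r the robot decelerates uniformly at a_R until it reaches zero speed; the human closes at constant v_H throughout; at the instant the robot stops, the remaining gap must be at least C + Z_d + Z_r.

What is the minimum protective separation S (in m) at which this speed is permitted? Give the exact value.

S_min = 821/4000 m = 0.2052 m

stop time T_s = (3/20)/5 = 0.0300 s
reaction-phase robot travel = 0.1500·0.1200 = 0.0180 m
braking distance = 0.1500²/(2·5.0000) = 0.0022 m
person approaches 1.0000·(0.1200+0.0300) = 0.1500 m
residual clearance needed = 0.0000+0.0300+0.0050 = 0.0350 m
S_min ≈ 0.0180+0.0022+0.1500+0.0350  ⇒  S_min = 821/4000 m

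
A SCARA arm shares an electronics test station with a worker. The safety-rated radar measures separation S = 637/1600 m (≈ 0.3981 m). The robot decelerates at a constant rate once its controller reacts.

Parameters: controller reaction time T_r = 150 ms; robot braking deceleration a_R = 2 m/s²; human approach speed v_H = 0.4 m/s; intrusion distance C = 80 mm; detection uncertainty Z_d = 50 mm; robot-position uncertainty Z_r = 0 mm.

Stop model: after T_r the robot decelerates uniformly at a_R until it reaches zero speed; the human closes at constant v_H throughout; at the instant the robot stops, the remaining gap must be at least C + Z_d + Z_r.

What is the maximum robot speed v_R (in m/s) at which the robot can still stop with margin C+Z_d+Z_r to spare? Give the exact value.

v_R_max = 9/20 m/s = 0.4500 m/s

collect terms ⇒ (1/4)·v_R² + (7/20)·v_R + (-333/1600) = 0
  disc = (7/20)² − 4·(1/4)·(-333/1600) = 529/1600 ; √disc = 23/40
  v_R = (−(7/20) + 23/40) / (2·(1/4)) = 9/20 m/s
check:
stop time T_s = (9/20)/2 = 0.2250 s
robot covers v_R·T_r = 0.4500·0.1500 = 0.0675 m before braking
robot covers 0.4500·0.2250 − ½·2.0000·0.2250² = 0.0506 m while stopping
person approaches 0.4000·(0.1500+0.2250) = 0.1500 m
margins: 0.0800+0.0500+0.0000 = 0.1300 m
sum ≈ 0.0675+0.0506+0.1500+0.1300 ≈ 0.3981 m = S ✓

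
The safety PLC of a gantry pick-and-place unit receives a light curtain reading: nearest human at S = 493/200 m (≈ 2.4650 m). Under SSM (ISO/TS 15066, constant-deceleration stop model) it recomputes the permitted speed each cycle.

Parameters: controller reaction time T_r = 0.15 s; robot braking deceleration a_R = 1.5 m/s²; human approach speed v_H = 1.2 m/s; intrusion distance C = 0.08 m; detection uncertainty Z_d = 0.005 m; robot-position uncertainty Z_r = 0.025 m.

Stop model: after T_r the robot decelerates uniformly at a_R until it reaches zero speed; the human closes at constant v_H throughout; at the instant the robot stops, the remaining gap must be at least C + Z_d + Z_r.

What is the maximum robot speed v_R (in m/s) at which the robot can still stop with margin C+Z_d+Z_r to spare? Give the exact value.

v_R_max = 3/2 m/s = 1.5000 m/s

collect terms ⇒ (1/3)·v_R² + (19/20)·v_R + (-87/40) = 0
  disc = (19/20)² − 4·(1/3)·(-87/40) = 1521/400 ; √disc = 39/20
  v_R = (−(19/20) + 39/20) / (2·(1/3)) = 3/2 m/s
check:
stop time T_s = (3/2)/(3/2) = 1.0000 s
robot in T_r: 1.5000·0.1500 = 0.2250 m
robot under decel: 1.5000²/(2·1.5000) = 0.7500 m
person approaches 1.2000·(0.1500+1.0000) = 1.3800 m
residual clearance needed = 0.0800+0.0050+0.0250 = 0.1100 m
sum ≈ 0.2250+0.7500+1.3800+0.1100 ≈ 2.4650 m = S ✓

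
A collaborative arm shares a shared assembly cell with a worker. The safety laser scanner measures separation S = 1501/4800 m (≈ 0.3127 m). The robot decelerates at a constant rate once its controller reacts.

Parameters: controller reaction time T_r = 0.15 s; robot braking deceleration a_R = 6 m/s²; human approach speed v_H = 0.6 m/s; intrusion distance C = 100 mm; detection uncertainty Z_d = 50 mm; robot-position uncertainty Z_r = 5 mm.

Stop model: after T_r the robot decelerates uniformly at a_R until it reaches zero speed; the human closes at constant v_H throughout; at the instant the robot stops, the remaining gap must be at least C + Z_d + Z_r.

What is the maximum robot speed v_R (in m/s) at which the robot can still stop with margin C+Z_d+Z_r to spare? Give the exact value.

v_R_max = 1/4 m/s = 0.2500 m/s

collect terms ⇒ (1/12)·v_R² + (1/4)·v_R + (-13/192) = 0
  disc = (1/4)² − 4·(1/12)·(-13/192) = 49/576 ; √disc = 7/24
  v_R = (−(1/4) + 7/24) / (2·(1/12)) = 1/4 m/s
check:
stop time T_s = (1/4)/6 = 0.0417 s
robot covers v_R·T_r = 0.2500·0.1500 = 0.0375 m before braking
robot under decel: 0.2500²/(2·6.0000) = 0.0052 m
person approaches 0.6000·(0.1500+0.0417) = 0.1150 m
margins: 0.1000+0.0500+0.0050 = 0.1550 m
sum ≈ 0.0375+0.0052+0.1150+0.1550 ≈ 0.3127 m = S ✓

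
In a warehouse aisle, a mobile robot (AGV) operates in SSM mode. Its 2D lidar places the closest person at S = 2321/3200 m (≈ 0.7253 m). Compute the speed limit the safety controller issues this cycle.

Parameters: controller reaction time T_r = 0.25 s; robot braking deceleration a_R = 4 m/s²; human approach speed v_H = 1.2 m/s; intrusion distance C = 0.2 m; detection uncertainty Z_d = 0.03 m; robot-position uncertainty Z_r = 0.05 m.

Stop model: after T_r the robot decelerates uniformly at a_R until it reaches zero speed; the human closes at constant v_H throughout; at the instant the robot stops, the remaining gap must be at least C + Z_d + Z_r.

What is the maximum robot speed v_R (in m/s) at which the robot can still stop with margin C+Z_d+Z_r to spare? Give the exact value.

v_R_max = 1/4 m/s = 0.2500 m/s

collect terms ⇒ (1/8)·v_R² + (11/20)·v_R + (-93/640) = 0
  disc = (11/20)² − 4·(1/8)·(-93/640) = 2401/6400 ; √disc = 49/80
  v_R = (−(11/20) + 49/80) / (2·(1/8)) = 1/4 m/s
check:
stop time T_s = (1/4)/4 = 0.0625 s
reaction-phase robot travel = 0.2500·0.2500 = 0.0625 m
braking distance = 0.2500²/(2·4.0000) = 0.0078 m
human closes 1.2000·0.3125 = 0.3750 m
margins: 0.2000+0.0300+0.0500 = 0.2800 m
sum ≈ 0.0625+0.0078+0.3750+0.2800 ≈ 0.7253 m = S ✓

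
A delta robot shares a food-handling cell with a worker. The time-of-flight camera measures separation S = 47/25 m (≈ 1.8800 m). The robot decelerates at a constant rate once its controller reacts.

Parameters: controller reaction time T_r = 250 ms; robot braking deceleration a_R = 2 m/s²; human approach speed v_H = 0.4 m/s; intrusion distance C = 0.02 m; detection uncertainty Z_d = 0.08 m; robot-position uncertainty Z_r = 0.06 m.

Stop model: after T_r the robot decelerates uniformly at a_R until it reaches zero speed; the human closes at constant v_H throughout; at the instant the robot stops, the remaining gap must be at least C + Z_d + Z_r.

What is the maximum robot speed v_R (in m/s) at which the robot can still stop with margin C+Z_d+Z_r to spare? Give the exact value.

v_R_max = 9/5 m/s = 1.8000 m/s

quadratic (1/4)·v² + (9/20)·v + (-81/50) = 0
  disc = (9/20)² − 4·(1/4)·(-81/50) = 729/400 ; √disc = 27/20
  v_R = (−(9/20) + 27/20) / (2·(1/4)) = 9/5 m/s
check:
T_s = v_R/a_R = (9/5)/2 = 0.9000 s
robot in T_r: 1.8000·0.2500 = 0.4500 m
robot under decel: 1.8000²/(2·2.0000) = 0.8100 m
person approaches 0.4000·(0.2500+0.9000) = 0.4600 m
margins: 0.0200+0.0800+0.0600 = 0.1600 m
sum ≈ 0.4500+0.8100+0.4600+0.1600 ≈ 1.8800 m = S ✓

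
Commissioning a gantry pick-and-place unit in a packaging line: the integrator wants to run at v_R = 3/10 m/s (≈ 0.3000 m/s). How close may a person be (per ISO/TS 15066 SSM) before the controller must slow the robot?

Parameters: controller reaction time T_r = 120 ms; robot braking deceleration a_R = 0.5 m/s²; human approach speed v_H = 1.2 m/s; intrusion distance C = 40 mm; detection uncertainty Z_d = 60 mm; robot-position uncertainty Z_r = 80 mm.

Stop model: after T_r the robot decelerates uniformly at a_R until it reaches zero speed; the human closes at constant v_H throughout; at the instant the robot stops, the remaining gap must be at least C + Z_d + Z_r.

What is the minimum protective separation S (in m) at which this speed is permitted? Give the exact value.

stop time T_s = (3/10)/(1/2) = 0.6000 s
robot in T_r: 0.3000·0.1200 = 0.0360 m
braking distance = 0.3000²/(2·0.5000) = 0.0900 m
person approaches 1.2000·(0.1200+0.6000) = 0.8640 m
margins: 0.0400+0.0600+0.0800 = 0.1800 m
S_min ≈ 0.0360+0.0900+0.8640+0.1800  ⇒  S_min = 117/100 m

S_min = 117/100 m = 1.1700 m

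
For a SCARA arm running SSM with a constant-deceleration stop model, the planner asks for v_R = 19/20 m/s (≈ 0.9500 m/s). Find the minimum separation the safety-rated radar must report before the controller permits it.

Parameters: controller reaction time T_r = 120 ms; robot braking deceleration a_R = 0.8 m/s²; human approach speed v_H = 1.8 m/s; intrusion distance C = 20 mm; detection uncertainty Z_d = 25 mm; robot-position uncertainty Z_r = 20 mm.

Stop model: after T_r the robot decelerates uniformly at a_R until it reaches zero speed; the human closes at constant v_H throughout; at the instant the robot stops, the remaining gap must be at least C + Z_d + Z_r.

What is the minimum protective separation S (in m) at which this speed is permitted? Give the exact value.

S_min = 9909/3200 m = 3.0966 m

braking lasts T_s = (19/20)/(4/5) = 1.1875 s
reaction-phase robot travel = 0.9500·0.1200 = 0.1140 m
braking distance = 0.9500²/(2·0.8000) = 0.5641 m
person approaches 1.8000·(0.1200+1.1875) = 2.3535 m
margins: 0.0200+0.0250+0.0200 = 0.0650 m
S_min ≈ 0.1140+0.5641+2.3535+0.0650  ⇒  S_min = 9909/3200 m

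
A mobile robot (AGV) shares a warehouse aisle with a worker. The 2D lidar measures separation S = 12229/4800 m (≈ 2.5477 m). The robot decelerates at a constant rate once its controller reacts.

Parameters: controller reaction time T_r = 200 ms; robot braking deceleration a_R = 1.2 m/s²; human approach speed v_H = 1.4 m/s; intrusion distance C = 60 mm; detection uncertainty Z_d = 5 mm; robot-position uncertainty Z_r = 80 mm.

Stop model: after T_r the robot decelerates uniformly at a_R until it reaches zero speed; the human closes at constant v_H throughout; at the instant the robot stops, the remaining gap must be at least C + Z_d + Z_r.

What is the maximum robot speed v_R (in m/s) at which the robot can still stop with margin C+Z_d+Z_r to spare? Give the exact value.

v_R_max = 23/20 m/s = 1.1500 m/s

collect terms ⇒ (5/12)·v_R² + (41/30)·v_R + (-10189/4800) = 0
  disc = (41/30)² − 4·(5/12)·(-10189/4800) = 8649/1600 ; √disc = 93/40
  v_R = (−(41/30) + 93/40) / (2·(5/12)) = 23/20 m/s
check:
braking lasts T_s = (23/20)/(6/5) = 0.9583 s
reaction-phase robot travel = 1.1500·0.2000 = 0.2300 m
robot covers 1.1500·0.9583 − ½·1.2000·0.9583² = 0.5510 m while stopping
human closes 1.4000·1.1583 = 1.6217 m
margins: 0.0600+0.0050+0.0800 = 0.1450 m
sum ≈ 0.2300+0.5510+1.6217+0.1450 ≈ 2.5477 m = S ✓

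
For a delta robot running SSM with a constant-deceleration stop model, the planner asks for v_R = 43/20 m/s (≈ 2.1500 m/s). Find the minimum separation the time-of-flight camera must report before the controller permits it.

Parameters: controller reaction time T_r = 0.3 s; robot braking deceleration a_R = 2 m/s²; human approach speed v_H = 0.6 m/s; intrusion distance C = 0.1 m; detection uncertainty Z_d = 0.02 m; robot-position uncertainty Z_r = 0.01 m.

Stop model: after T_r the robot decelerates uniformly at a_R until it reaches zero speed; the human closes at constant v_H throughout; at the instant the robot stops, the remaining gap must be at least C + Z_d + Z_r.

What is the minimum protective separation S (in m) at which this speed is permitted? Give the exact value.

S_min = 4409/1600 m = 2.7556 m

T_s = v_R/a_R = (43/20)/2 = 1.0750 s
robot covers v_R·T_r = 2.1500·0.3000 = 0.6450 m before braking
robot covers 2.1500·1.0750 − ½·2.0000·1.0750² = 1.1556 m while stopping
human over T_r+T_s: 0.6000·(0.3000+1.0750) = 0.8250 m
margins: 0.1000+0.0200+0.0100 = 0.1300 m
S_min ≈ 0.6450+1.1556+0.8250+0.1300  ⇒  S_min = 4409/1600 m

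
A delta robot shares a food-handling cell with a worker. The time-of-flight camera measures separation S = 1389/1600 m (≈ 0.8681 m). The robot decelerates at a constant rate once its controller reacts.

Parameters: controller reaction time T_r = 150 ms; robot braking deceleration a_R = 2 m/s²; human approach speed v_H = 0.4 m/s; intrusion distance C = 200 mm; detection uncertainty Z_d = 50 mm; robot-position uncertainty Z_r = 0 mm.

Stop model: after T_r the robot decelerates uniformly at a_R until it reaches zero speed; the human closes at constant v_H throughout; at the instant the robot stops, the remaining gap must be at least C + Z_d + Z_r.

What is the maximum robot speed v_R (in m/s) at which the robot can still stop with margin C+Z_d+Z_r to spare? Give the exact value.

at the boundary: (1/4)·v² + (7/20)·v + (-893/1600) = 0
  disc = (7/20)² − 4·(1/4)·(-893/1600) = 1089/1600 ; √disc = 33/40
  v_R = (−(7/20) + 33/40) / (2·(1/4)) = 19/20 m/s
check:
T_s = v_R/a_R = (19/20)/2 = 0.4750 s
robot covers v_R·T_r = 0.9500·0.1500 = 0.1425 m before braking
braking distance = 0.9500²/(2·2.0000) = 0.2256 m
human over T_r+T_s: 0.4000·(0.1500+0.4750) = 0.2500 m
C+Z_d+Z_r = 0.2000+0.0500+0.0000 = 0.2500 m
sum ≈ 0.1425+0.2256+0.2500+0.2500 ≈ 0.8681 m = S ✓

v_R_max = 19/20 m/s = 0.9500 m/s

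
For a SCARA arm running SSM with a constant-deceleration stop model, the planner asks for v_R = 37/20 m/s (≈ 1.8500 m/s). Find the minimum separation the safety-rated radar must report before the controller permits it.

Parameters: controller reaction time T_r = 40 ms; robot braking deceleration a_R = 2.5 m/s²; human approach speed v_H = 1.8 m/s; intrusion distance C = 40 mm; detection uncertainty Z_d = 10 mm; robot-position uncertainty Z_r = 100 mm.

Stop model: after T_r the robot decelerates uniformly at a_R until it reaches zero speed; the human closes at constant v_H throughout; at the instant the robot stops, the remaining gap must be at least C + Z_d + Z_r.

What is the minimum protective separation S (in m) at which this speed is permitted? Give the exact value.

braking lasts T_s = (37/20)/(5/2) = 0.7400 s
reaction-phase robot travel = 1.8500·0.0400 = 0.0740 m
braking distance = 1.8500²/(2·2.5000) = 0.6845 m
person approaches 1.8000·(0.0400+0.7400) = 1.4040 m
C+Z_d+Z_r = 0.0400+0.0100+0.1000 = 0.1500 m
S_min ≈ 0.0740+0.6845+1.4040+0.1500  ⇒  S_min = 37/16 m

S_min = 37/16 m = 2.3125 m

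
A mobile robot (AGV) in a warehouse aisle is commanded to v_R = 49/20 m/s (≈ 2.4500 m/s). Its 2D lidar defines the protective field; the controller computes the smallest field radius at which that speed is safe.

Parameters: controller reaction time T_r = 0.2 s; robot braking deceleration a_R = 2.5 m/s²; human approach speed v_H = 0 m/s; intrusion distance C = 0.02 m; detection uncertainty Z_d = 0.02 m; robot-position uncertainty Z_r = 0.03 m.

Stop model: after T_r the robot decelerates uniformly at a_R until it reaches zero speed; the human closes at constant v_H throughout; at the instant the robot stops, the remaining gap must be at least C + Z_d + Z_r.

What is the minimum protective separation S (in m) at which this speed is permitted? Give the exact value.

S_min = 3521/2000 m = 1.7605 m

T_s = v_R/a_R = (49/20)/(5/2) = 0.9800 s
robot covers v_R·T_r = 2.4500·0.2000 = 0.4900 m before braking
robot covers 2.4500·0.9800 − ½·2.5000·0.9800² = 1.2005 m while stopping
person approaches 0.0000·(0.2000+0.9800) = 0.0000 m
margins: 0.0200+0.0200+0.0300 = 0.0700 m
S_min ≈ 0.4900+1.2005+0.0000+0.0700  ⇒  S_min = 3521/2000 m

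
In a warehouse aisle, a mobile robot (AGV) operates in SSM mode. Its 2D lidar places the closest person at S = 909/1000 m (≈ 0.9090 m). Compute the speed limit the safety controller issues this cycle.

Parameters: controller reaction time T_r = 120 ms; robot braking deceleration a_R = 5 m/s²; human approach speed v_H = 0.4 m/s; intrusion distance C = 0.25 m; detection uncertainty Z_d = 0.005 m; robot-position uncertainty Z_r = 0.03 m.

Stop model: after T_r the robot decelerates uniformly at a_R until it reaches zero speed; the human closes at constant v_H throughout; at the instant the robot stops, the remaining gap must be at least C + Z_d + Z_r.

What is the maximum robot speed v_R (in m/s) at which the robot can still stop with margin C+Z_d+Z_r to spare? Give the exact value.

v_R_max = 8/5 m/s = 1.6000 m/s

quadratic (1/10)·v² + (1/5)·v + (-72/125) = 0
  disc = (1/5)² − 4·(1/10)·(-72/125) = 169/625 ; √disc = 13/25
  v_R = (−(1/5) + 13/25) / (2·(1/10)) = 8/5 m/s
check:
braking lasts T_s = (8/5)/5 = 0.3200 s
robot covers v_R·T_r = 1.6000·0.1200 = 0.1920 m before braking
braking distance = 1.6000²/(2·5.0000) = 0.2560 m
human over T_r+T_s: 0.4000·(0.1200+0.3200) = 0.1760 m
margins: 0.2500+0.0050+0.0300 = 0.2850 m
sum ≈ 0.1920+0.2560+0.1760+0.2850 ≈ 0.9090 m = S ✓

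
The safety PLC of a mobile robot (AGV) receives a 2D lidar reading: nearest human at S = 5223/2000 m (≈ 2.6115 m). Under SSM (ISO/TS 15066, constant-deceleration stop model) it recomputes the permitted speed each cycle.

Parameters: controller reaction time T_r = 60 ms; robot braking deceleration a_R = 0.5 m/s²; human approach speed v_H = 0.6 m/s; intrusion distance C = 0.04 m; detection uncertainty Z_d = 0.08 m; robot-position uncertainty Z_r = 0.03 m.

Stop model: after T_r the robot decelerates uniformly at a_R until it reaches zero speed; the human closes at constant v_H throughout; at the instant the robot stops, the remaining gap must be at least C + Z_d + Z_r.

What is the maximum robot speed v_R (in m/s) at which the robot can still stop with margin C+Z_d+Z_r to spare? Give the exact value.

at the boundary: (1)·v² + (63/50)·v + (-4851/2000) = 0
  disc = (63/50)² − 4·(1)·(-4851/2000) = 7056/625 ; √disc = 84/25
  v_R = (−(63/50) + 84/25) / (2·(1)) = 21/20 m/s
check:
T_s = v_R/a_R = (21/20)/(1/2) = 2.1000 s
robot covers v_R·T_r = 1.0500·0.0600 = 0.0630 m before braking
braking distance = 1.0500²/(2·0.5000) = 1.1025 m
person approaches 0.6000·(0.0600+2.1000) = 1.2960 m
margins: 0.0400+0.0800+0.0300 = 0.1500 m
sum ≈ 0.0630+1.1025+1.2960+0.1500 ≈ 2.6115 m = S ✓

v_R_max = 21/20 m/s = 1.0500 m/s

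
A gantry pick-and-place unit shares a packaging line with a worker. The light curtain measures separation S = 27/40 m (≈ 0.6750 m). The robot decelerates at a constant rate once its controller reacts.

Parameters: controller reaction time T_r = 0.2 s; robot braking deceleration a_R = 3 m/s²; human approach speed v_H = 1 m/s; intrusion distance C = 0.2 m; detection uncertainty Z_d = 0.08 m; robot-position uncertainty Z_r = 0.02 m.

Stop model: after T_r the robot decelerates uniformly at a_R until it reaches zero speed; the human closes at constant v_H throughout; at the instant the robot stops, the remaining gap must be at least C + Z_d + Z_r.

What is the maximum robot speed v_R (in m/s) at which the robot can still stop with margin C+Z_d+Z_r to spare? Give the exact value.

v_R_max = 3/10 m/s = 0.3000 m/s

collect terms ⇒ (1/6)·v_R² + (8/15)·v_R + (-7/40) = 0
  disc = (8/15)² − 4·(1/6)·(-7/40) = 361/900 ; √disc = 19/30
  v_R = (−(8/15) + 19/30) / (2·(1/6)) = 3/10 m/s
check:
braking lasts T_s = (3/10)/3 = 0.1000 s
robot covers v_R·T_r = 0.3000·0.2000 = 0.0600 m before braking
robot covers 0.3000·0.1000 − ½·3.0000·0.1000² = 0.0150 m while stopping
person approaches 1.0000·(0.2000+0.1000) = 0.3000 m
margins: 0.2000+0.0800+0.0200 = 0.3000 m
sum ≈ 0.0600+0.0150+0.3000+0.3000 ≈ 0.6750 m = S ✓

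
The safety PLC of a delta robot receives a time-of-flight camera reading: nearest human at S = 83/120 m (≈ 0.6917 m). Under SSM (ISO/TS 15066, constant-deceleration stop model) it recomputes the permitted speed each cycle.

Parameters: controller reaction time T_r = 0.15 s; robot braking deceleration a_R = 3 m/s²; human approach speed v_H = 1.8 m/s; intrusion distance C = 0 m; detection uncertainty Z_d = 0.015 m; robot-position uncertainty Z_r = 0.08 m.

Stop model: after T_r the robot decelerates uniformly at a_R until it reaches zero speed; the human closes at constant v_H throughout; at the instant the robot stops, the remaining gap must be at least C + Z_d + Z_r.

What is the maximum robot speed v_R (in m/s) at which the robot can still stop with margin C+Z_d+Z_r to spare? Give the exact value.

v_R_max = 2/5 m/s = 0.4000 m/s

quadratic (1/6)·v² + (3/4)·v + (-49/150) = 0
  disc = (3/4)² − 4·(1/6)·(-49/150) = 2809/3600 ; √disc = 53/60
  v_R = (−(3/4) + 53/60) / (2·(1/6)) = 2/5 m/s
check:
stop time T_s = (2/5)/3 = 0.1333 s
robot in T_r: 0.4000·0.1500 = 0.0600 m
robot under decel: 0.4000²/(2·3.0000) = 0.0267 m
human closes 1.8000·0.2833 = 0.5100 m
residual clearance needed = 0.0000+0.0150+0.0800 = 0.0950 m
sum ≈ 0.0600+0.0267+0.5100+0.0950 ≈ 0.6917 m = S ✓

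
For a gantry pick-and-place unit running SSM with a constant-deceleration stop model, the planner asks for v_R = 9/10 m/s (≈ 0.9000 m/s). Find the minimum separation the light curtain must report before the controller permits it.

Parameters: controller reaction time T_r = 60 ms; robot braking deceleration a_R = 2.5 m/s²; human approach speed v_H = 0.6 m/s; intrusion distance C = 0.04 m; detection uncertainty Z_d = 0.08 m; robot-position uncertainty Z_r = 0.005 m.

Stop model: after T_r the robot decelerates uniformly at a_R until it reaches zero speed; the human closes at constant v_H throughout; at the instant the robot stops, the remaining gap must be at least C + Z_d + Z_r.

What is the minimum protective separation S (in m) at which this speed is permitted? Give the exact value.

S_min = 593/1000 m = 0.5930 m

stop time T_s = (9/10)/(5/2) = 0.3600 s
robot in T_r: 0.9000·0.0600 = 0.0540 m
robot under decel: 0.9000²/(2·2.5000) = 0.1620 m
human over T_r+T_s: 0.6000·(0.0600+0.3600) = 0.2520 m
C+Z_d+Z_r = 0.0400+0.0800+0.0050 = 0.1250 m
S_min ≈ 0.0540+0.1620+0.2520+0.1250  ⇒  S_min = 593/1000 m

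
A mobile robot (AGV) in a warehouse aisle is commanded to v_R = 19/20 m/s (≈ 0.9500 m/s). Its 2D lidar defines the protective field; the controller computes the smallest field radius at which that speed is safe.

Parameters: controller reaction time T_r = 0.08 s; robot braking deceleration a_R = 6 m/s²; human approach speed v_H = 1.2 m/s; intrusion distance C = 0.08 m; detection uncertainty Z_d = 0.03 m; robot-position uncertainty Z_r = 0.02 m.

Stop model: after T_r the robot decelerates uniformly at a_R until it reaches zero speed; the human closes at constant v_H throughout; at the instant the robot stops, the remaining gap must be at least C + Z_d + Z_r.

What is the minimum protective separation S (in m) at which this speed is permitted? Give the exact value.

T_s = v_R/a_R = (19/20)/6 = 0.1583 s
robot in T_r: 0.9500·0.0800 = 0.0760 m
braking distance = 0.9500²/(2·6.0000) = 0.0752 m
human closes 1.2000·0.2383 = 0.2860 m
margins: 0.0800+0.0300+0.0200 = 0.1300 m
S_min ≈ 0.0760+0.0752+0.2860+0.1300  ⇒  S_min = 13613/24000 m

S_min = 13613/24000 m = 0.5672 m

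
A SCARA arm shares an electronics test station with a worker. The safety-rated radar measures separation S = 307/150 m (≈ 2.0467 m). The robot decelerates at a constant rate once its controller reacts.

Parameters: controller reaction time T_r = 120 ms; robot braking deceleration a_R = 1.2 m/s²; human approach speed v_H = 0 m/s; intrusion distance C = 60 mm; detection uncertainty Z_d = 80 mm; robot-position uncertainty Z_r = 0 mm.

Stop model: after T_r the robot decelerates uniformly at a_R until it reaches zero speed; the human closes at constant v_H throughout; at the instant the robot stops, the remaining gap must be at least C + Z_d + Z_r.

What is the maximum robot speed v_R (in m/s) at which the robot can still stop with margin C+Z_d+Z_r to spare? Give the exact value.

collect terms ⇒ (5/12)·v_R² + (3/25)·v_R + (-143/75) = 0
  disc = (3/25)² − 4·(5/12)·(-143/75) = 17956/5625 ; √disc = 134/75
  v_R = (−(3/25) + 134/75) / (2·(5/12)) = 2 m/s
check:
braking lasts T_s = 2/(6/5) = 1.6667 s
robot covers v_R·T_r = 2.0000·0.1200 = 0.2400 m before braking
braking distance = 2.0000²/(2·1.2000) = 1.6667 m
human over T_r+T_s: 0.0000·(0.1200+1.6667) = 0.0000 m
residual clearance needed = 0.0600+0.0800+0.0000 = 0.1400 m
sum ≈ 0.2400+1.6667+0.0000+0.1400 ≈ 2.0467 m = S ✓

v_R_max = 2 m/s = 2.0000 m/s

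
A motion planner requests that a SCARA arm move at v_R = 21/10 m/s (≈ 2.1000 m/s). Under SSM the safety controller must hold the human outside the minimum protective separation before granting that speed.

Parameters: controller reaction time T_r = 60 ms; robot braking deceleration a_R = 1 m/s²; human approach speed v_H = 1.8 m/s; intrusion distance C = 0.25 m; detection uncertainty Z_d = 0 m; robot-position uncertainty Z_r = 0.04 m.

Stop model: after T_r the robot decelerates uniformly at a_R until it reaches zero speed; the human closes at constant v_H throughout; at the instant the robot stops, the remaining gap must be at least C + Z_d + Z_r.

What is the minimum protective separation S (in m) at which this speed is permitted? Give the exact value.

stop time T_s = (21/10)/1 = 2.1000 s
robot covers v_R·T_r = 2.1000·0.0600 = 0.1260 m before braking
braking distance = 2.1000²/(2·1.0000) = 2.2050 m
human closes 1.8000·2.1600 = 3.8880 m
residual clearance needed = 0.2500+0.0000+0.0400 = 0.2900 m
S_min ≈ 0.1260+2.2050+3.8880+0.2900  ⇒  S_min = 6509/1000 m

S_min = 6509/1000 m = 6.5090 m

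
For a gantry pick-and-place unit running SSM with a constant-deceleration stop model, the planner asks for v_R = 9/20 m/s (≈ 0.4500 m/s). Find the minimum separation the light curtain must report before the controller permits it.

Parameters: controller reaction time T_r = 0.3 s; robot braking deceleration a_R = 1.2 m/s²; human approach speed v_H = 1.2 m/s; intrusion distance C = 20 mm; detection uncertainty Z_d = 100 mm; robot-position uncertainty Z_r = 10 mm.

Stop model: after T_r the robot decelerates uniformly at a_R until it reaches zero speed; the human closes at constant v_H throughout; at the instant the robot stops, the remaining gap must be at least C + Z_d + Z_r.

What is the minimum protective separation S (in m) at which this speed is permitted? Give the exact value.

S_min = 371/320 m = 1.1594 m

stop time T_s = (9/20)/(6/5) = 0.3750 s
reaction-phase robot travel = 0.4500·0.3000 = 0.1350 m
robot under decel: 0.4500²/(2·1.2000) = 0.0844 m
human over T_r+T_s: 1.2000·(0.3000+0.3750) = 0.8100 m
C+Z_d+Z_r = 0.0200+0.1000+0.0100 = 0.1300 m
S_min ≈ 0.1350+0.0844+0.8100+0.1300  ⇒  S_min = 371/320 m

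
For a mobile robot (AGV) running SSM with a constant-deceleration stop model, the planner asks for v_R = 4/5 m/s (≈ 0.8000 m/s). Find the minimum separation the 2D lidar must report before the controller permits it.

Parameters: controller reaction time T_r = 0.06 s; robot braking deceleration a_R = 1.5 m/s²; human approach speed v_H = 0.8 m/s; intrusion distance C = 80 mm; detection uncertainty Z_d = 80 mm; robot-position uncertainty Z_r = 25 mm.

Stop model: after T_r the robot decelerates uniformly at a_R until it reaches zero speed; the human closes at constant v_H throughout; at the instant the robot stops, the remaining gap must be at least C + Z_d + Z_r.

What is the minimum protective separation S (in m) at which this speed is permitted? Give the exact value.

S_min = 921/1000 m = 0.9210 m

stop time T_s = (4/5)/(3/2) = 0.5333 s
robot in T_r: 0.8000·0.0600 = 0.0480 m
robot under decel: 0.8000²/(2·1.5000) = 0.2133 m
human closes 0.8000·0.5933 = 0.4747 m
residual clearance needed = 0.0800+0.0800+0.0250 = 0.1850 m
S_min ≈ 0.0480+0.2133+0.4747+0.1850  ⇒  S_min = 921/1000 m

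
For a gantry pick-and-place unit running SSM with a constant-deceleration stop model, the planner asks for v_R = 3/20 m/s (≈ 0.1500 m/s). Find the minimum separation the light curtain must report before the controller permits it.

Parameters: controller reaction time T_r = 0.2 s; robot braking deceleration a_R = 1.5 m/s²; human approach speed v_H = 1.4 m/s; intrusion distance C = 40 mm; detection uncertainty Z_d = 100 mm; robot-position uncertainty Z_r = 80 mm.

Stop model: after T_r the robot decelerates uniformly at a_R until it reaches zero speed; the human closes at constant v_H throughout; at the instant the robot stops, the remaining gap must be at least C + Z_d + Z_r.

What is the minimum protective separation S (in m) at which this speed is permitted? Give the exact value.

braking lasts T_s = (3/20)/(3/2) = 0.1000 s
robot in T_r: 0.1500·0.2000 = 0.0300 m
braking distance = 0.1500²/(2·1.5000) = 0.0075 m
human closes 1.4000·0.3000 = 0.4200 m
residual clearance needed = 0.0400+0.1000+0.0800 = 0.2200 m
S_min ≈ 0.0300+0.0075+0.4200+0.2200  ⇒  S_min = 271/400 m

S_min = 271/400 m = 0.6775 m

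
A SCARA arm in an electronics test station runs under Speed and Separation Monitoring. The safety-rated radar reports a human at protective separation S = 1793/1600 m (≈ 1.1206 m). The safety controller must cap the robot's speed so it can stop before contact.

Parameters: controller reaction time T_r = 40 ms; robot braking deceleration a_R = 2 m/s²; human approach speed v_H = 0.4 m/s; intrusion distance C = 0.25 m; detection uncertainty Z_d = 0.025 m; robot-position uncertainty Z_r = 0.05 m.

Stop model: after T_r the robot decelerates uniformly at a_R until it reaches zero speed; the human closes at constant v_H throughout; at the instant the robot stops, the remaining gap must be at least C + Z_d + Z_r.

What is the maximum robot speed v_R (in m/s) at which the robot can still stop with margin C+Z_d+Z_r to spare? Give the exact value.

v_R_max = 27/20 m/s = 1.3500 m/s

at the boundary: (1/4)·v² + (6/25)·v + (-6237/8000) = 0
  disc = (6/25)² − 4·(1/4)·(-6237/8000) = 33489/40000 ; √disc = 183/200
  v_R = (−(6/25) + 183/200) / (2·(1/4)) = 27/20 m/s
check:
braking lasts T_s = (27/20)/2 = 0.6750 s
reaction-phase robot travel = 1.3500·0.0400 = 0.0540 m
robot covers 1.3500·0.6750 − ½·2.0000·0.6750² = 0.4556 m while stopping
human over T_r+T_s: 0.4000·(0.0400+0.6750) = 0.2860 m
margins: 0.2500+0.0250+0.0500 = 0.3250 m
sum ≈ 0.0540+0.4556+0.2860+0.3250 ≈ 1.1206 m = S ✓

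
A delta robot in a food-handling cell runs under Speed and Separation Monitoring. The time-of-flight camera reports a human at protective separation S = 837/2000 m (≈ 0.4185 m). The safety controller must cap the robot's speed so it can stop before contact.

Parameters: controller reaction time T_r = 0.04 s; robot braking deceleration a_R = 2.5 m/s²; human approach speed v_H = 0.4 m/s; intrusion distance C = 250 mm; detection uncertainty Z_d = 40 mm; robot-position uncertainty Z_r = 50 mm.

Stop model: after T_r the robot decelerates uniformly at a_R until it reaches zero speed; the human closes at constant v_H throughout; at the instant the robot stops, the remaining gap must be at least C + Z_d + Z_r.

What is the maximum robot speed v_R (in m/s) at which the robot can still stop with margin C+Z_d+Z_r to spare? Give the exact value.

quadratic (1/5)·v² + (1/5)·v + (-1/16) = 0
  disc = (1/5)² − 4·(1/5)·(-1/16) = 9/100 ; √disc = 3/10
  v_R = (−(1/5) + 3/10) / (2·(1/5)) = 1/4 m/s
check:
braking lasts T_s = (1/4)/(5/2) = 0.1000 s
robot in T_r: 0.2500·0.0400 = 0.0100 m
braking distance = 0.2500²/(2·2.5000) = 0.0125 m
person approaches 0.4000·(0.0400+0.1000) = 0.0560 m
margins: 0.2500+0.0400+0.0500 = 0.3400 m
sum ≈ 0.0100+0.0125+0.0560+0.3400 ≈ 0.4185 m = S ✓

v_R_max = 1/4 m/s = 0.2500 m/s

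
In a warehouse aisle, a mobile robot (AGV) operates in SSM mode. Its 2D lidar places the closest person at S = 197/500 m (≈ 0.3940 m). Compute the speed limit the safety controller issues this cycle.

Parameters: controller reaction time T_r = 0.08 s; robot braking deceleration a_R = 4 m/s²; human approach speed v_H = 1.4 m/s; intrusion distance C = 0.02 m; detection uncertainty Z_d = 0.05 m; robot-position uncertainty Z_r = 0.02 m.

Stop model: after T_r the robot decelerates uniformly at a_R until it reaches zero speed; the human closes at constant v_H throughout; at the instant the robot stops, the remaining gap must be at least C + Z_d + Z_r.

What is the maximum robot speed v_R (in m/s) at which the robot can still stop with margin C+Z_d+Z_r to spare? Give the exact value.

at the boundary: (1/8)·v² + (43/100)·v + (-24/125) = 0
  disc = (43/100)² − 4·(1/8)·(-24/125) = 2809/10000 ; √disc = 53/100
  v_R = (−(43/100) + 53/100) / (2·(1/8)) = 2/5 m/s
check:
T_s = v_R/a_R = (2/5)/4 = 0.1000 s
robot covers v_R·T_r = 0.4000·0.0800 = 0.0320 m before braking
braking distance = 0.4000²/(2·4.0000) = 0.0200 m
person approaches 1.4000·(0.0800+0.1000) = 0.2520 m
C+Z_d+Z_r = 0.0200+0.0500+0.0200 = 0.0900 m
sum ≈ 0.0320+0.0200+0.2520+0.0900 ≈ 0.3940 m = S ✓

v_R_max = 2/5 m/s = 0.4000 m/s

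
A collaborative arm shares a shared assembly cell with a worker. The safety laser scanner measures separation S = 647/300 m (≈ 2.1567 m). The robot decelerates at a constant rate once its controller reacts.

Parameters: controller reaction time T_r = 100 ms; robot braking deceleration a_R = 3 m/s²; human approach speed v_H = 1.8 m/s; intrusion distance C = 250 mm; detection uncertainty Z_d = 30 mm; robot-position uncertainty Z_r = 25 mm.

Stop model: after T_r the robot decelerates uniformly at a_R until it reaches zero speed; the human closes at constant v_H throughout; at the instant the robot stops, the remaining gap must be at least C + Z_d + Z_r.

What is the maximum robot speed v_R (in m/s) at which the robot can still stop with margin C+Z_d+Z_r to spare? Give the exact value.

v_R_max = 17/10 m/s = 1.7000 m/s

quadratic (1/6)·v² + (7/10)·v + (-1003/600) = 0
  disc = (7/10)² − 4·(1/6)·(-1003/600) = 361/225 ; √disc = 19/15
  v_R = (−(7/10) + 19/15) / (2·(1/6)) = 17/10 m/s
check:
stop time T_s = (17/10)/3 = 0.5667 s
reaction-phase robot travel = 1.7000·0.1000 = 0.1700 m
robot covers 1.7000·0.5667 − ½·3.0000·0.5667² = 0.4817 m while stopping
human over T_r+T_s: 1.8000·(0.1000+0.5667) = 1.2000 m
C+Z_d+Z_r = 0.2500+0.0300+0.0250 = 0.3050 m
sum ≈ 0.1700+0.4817+1.2000+0.3050 ≈ 2.1567 m = S ✓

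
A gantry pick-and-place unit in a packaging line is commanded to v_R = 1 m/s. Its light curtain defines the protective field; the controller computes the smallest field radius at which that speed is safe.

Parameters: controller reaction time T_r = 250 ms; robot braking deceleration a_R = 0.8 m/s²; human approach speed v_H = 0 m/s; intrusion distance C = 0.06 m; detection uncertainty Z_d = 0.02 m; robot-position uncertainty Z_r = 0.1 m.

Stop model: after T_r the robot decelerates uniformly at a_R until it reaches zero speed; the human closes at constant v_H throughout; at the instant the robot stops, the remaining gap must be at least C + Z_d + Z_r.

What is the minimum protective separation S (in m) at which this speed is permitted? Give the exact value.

S_min = 211/200 m = 1.0550 m

braking lasts T_s = 1/(4/5) = 1.2500 s
robot in T_r: 1.0000·0.2500 = 0.2500 m
robot under decel: 1.0000²/(2·0.8000) = 0.6250 m
person approaches 0.0000·(0.2500+1.2500) = 0.0000 m
residual clearance needed = 0.0600+0.0200+0.1000 = 0.1800 m
S_min ≈ 0.2500+0.6250+0.0000+0.1800  ⇒  S_min = 211/200 m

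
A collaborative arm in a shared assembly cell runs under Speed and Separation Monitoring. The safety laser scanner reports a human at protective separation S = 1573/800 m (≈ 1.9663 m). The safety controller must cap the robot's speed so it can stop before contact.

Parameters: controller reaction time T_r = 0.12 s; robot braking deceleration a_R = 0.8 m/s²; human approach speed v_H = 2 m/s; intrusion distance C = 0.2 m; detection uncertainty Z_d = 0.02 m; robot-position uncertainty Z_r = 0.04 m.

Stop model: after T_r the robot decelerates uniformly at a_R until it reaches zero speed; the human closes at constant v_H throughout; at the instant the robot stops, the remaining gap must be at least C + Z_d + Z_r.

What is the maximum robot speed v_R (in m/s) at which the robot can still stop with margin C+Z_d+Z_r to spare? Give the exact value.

collect terms ⇒ (5/8)·v_R² + (131/50)·v_R + (-1173/800) = 0
  disc = (131/50)² − 4·(5/8)·(-1173/800) = 421201/40000 ; √disc = 649/200
  v_R = (−(131/50) + 649/200) / (2·(5/8)) = 1/2 m/s
check:
stop time T_s = (1/2)/(4/5) = 0.6250 s
robot in T_r: 0.5000·0.1200 = 0.0600 m
robot covers 0.5000·0.6250 − ½·0.8000·0.6250² = 0.1562 m while stopping
person approaches 2.0000·(0.1200+0.6250) = 1.4900 m
residual clearance needed = 0.2000+0.0200+0.0400 = 0.2600 m
sum ≈ 0.0600+0.1562+1.4900+0.2600 ≈ 1.9663 m = S ✓

v_R_max = 1/2 m/s = 0.5000 m/s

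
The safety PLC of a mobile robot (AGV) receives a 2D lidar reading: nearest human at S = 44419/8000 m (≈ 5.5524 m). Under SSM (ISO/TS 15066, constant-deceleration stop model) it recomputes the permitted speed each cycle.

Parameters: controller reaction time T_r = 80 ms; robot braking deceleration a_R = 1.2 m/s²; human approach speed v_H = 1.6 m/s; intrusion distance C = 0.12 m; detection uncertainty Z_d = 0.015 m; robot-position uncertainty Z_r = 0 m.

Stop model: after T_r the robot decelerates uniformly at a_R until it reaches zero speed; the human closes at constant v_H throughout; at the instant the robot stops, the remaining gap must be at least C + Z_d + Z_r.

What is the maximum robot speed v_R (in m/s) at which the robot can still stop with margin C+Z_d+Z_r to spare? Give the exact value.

v_R_max = 9/4 m/s = 2.2500 m/s

collect terms ⇒ (5/12)·v_R² + (106/75)·v_R + (-8463/1600) = 0
  disc = (106/75)² − 4·(5/12)·(-8463/1600) = 3892729/360000 ; √disc = 1973/600
  v_R = (−(106/75) + 1973/600) / (2·(5/12)) = 9/4 m/s
check:
T_s = v_R/a_R = (9/4)/(6/5) = 1.8750 s
robot covers v_R·T_r = 2.2500·0.0800 = 0.1800 m before braking
braking distance = 2.2500²/(2·1.2000) = 2.1094 m
human closes 1.6000·1.9550 = 3.1280 m
residual clearance needed = 0.1200+0.0150+0.0000 = 0.1350 m
sum ≈ 0.1800+2.1094+3.1280+0.1350 ≈ 5.5524 m = S ✓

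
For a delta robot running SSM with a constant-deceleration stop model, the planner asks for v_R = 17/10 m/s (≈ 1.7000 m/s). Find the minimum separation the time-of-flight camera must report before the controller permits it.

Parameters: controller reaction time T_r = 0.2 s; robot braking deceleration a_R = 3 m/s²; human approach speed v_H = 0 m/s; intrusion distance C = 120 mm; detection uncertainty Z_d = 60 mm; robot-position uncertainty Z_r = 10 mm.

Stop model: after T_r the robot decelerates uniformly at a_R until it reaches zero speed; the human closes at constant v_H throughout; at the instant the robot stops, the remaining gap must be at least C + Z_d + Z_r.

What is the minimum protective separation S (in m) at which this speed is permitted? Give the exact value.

stop time T_s = (17/10)/3 = 0.5667 s
robot in T_r: 1.7000·0.2000 = 0.3400 m
robot covers 1.7000·0.5667 − ½·3.0000·0.5667² = 0.4817 m while stopping
human over T_r+T_s: 0.0000·(0.2000+0.5667) = 0.0000 m
residual clearance needed = 0.1200+0.0600+0.0100 = 0.1900 m
S_min ≈ 0.3400+0.4817+0.0000+0.1900  ⇒  S_min = 607/600 m

S_min = 607/600 m = 1.0117 m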